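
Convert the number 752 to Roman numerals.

Convert 752 to Roman numerals:
  752 contains 1×500 (D)
  252 contains 2×100 (CC)
  52 contains 1×50 (L)
  2 contains 2×1 (II)

DCCLII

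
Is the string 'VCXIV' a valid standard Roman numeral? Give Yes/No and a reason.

'VCXIV': V should not appear more than once

No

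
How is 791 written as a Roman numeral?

Convert 791 to Roman numerals:
  791 contains 1×500 (D)
  291 contains 2×100 (CC)
  91 contains 1×90 (XC)
  1 contains 1×1 (I)

DCCXCI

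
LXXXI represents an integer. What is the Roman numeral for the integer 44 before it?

LXXXI = 81
81 - 44 = 37

XXXVII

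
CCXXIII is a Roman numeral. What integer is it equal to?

CCXXIII: C=100, C=100, X=10, X=10, I=1, I=1, I=1
100 + 100 + 10 + 10 + 1 + 1 + 1 = 223

223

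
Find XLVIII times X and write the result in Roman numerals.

XLVIII = 48
X = 10
48 × 10 = 480

CDLXXX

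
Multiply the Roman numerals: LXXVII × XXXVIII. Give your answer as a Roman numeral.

LXXVII = 77
XXXVIII = 38
77 × 38 = 2926

MMCMXXVI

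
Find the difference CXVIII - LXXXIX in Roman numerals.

CXVIII = 118
LXXXIX = 89
118 - 89 = 29

XXIX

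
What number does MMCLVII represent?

MMCLVII: M=1000, M=1000, C=100, L=50, V=5, I=1, I=1
1000 + 1000 + 100 + 50 + 5 + 1 + 1 = 2157

2157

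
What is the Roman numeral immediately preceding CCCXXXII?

CCCXXXII = 332, so the previous integer is 332 - 1 = 331

CCCXXXI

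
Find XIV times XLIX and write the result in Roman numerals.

XIV = 14
XLIX = 49
14 × 49 = 686

DCLXXXVI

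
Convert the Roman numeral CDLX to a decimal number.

CDLX: CD=400, L=50, X=10
400 + 50 + 10 = 460

460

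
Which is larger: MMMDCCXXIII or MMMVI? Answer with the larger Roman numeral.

MMMDCCXXIII = 3723
MMMVI = 3006
3723 is larger

MMMDCCXXIII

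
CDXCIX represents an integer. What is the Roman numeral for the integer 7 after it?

CDXCIX = 499
499 + 7 = 506

DVI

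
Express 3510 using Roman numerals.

Convert 3510 to Roman numerals:
  3510 contains 3×1000 (MMM)
  510 contains 1×500 (D)
  10 contains 1×10 (X)

MMMDX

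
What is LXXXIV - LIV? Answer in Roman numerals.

LXXXIV = 84
LIV = 54
84 - 54 = 30

XXX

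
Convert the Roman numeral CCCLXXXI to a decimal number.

CCCLXXXI: C=100, C=100, C=100, L=50, X=10, X=10, X=10, I=1
100 + 100 + 100 + 50 + 10 + 10 + 10 + 1 = 381

381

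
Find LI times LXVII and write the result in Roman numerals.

LI = 51
LXVII = 67
51 × 67 = 3417

MMMCDXVII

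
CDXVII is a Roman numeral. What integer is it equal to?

CDXVII: CD=400, X=10, V=5, I=1, I=1
400 + 10 + 5 + 1 + 1 = 417

417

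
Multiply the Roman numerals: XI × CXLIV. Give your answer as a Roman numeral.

XI = 11
CXLIV = 144
11 × 144 = 1584

MDLXXXIV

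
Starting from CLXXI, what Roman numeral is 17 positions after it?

CLXXI = 171
171 + 17 = 188

CLXXXVIII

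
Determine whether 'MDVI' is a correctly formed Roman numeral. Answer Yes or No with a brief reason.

'MDVI': Check the rules: uses only the symbols I, V, X, L, C, D, M; no symbol is repeated more than three times in a row; V, L and D each appear at most once; no smaller symbol precedes a larger one (values never increase from left to right). Value: M (1000) + D (500) + V (5) + I (1) = 1506. So it is a valid standard Roman numeral.

Yes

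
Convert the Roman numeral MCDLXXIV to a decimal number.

MCDLXXIV: M=1000, CD=400, L=50, X=10, X=10, IV=4
1000 + 400 + 50 + 10 + 10 + 4 = 1474

1474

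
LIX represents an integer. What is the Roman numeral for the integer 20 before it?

LIX = 59
59 - 20 = 39

XXXIX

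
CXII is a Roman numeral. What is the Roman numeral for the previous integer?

CXII = 112; previous is 111

CXI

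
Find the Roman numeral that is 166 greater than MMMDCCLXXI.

MMMDCCLXXI = 3771
3771 + 166 = 3937

MMMCMXXXVII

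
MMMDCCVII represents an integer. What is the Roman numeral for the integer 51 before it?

MMMDCCVII = 3707
3707 - 51 = 3656

MMMDCLVI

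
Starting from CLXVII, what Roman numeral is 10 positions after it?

CLXVII = 167
167 + 10 = 177

CLXXVII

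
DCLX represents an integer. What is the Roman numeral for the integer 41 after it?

DCLX = 660
660 + 41 = 701

DCCI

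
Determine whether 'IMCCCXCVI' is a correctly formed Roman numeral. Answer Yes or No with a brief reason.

'IMCCCXCVI': Invalid subtractive combination: IM

No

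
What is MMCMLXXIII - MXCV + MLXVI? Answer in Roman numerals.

MMCMLXXIII = 2973, MXCV = 1095, MLXVI = 1066
2973 - 1095 = 1878
1878 + 1066 = 2944

MMCMXLIV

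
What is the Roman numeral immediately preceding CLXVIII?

CLXVIII = 168; previous is 167

CLXVII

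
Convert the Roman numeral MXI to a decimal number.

MXI: M=1000, X=10, I=1
1000 + 10 + 1 = 1011

1011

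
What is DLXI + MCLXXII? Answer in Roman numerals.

DLXI = 561
MCLXXII = 1172
561 + 1172 = 1733

MDCCXXXIII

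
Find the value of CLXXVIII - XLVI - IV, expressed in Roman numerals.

CLXXVIII = 178, XLVI = 46, IV = 4
178 - 46 = 132
132 - 4 = 128

CXXVIII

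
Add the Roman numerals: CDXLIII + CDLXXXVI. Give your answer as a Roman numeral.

CDXLIII = 443
CDLXXXVI = 486
443 + 486 = 929

CMXXIX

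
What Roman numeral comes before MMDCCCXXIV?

MMDCCCXXIV = 2824, so the previous integer is 2824 - 1 = 2823

MMDCCCXXIII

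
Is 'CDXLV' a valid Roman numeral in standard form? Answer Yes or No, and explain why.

'CDXLV': Check the rules: uses only the symbols I, V, X, L, C, D, M; no symbol is repeated more than three times in a row; V, L and D each appear at most once; the only places a smaller symbol precedes a larger one are the allowed subtractive pairs CD, XL, the symbol right after such a pair (if any) is smaller than the pair's first symbol, and otherwise the values never increase from left to right. Value: CD (400) + XL (40) + V (5) = 445. So it is a valid standard Roman numeral.

Yes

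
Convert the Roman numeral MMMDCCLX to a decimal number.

MMMDCCLX: M=1000, M=1000, M=1000, D=500, C=100, C=100, L=50, X=10
1000 + 1000 + 1000 + 500 + 100 + 100 + 50 + 10 = 3760

3760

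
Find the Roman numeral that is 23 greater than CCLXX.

CCLXX = 270
270 + 23 = 293

CCXCIII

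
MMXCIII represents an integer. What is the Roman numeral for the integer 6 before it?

MMXCIII = 2093
2093 - 6 = 2087

MMLXXXVII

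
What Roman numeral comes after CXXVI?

CXXVI = 126, so the next integer is 126 + 1 = 127

CXXVII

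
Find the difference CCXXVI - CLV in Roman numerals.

CCXXVI = 226
CLV = 155
226 - 155 = 71

LXXI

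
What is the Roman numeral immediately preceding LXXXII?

LXXXII = 82, so the previous integer is 82 - 1 = 81

LXXXI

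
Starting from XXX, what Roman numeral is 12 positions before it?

XXX = 30
30 - 12 = 18

XVIII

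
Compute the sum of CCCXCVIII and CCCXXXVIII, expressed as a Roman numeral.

CCCXCVIII = 398
CCCXXXVIII = 338
398 + 338 = 736

DCCXXXVI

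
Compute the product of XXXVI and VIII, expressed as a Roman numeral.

XXXVI = 36
VIII = 8
36 × 8 = 288

CCLXXXVIII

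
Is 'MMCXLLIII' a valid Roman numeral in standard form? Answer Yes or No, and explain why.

'MMCXLLIII': L should not appear more than once

No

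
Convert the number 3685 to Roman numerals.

Convert 3685 to Roman numerals:
  3685 contains 3×1000 (MMM)
  685 contains 1×500 (D)
  185 contains 1×100 (C)
  85 contains 1×50 (L)
  35 contains 3×10 (XXX)
  5 contains 1×5 (V)

MMMDCLXXXV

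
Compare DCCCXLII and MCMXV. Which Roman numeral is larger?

DCCCXLII = 842
MCMXV = 1915
1915 is larger

MCMXV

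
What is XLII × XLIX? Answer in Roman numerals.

XLII = 42
XLIX = 49
42 × 49 = 2058

MMLVIII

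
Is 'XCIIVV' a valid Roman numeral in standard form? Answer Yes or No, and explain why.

'XCIIVV': V should not appear more than once

No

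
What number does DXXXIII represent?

DXXXIII: D=500, X=10, X=10, X=10, I=1, I=1, I=1
500 + 10 + 10 + 10 + 1 + 1 + 1 = 533

533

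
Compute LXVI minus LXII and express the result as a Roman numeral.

LXVI = 66
LXII = 62
66 - 62 = 4

IV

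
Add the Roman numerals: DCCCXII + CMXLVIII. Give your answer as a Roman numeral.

DCCCXII = 812
CMXLVIII = 948
812 + 948 = 1760

MDCCLX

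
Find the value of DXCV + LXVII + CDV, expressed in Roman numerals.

DXCV = 595, LXVII = 67, CDV = 405
595 + 67 = 662
662 + 405 = 1067

MLXVII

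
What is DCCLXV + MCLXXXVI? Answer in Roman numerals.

DCCLXV = 765
MCLXXXVI = 1186
765 + 1186 = 1951

MCMLI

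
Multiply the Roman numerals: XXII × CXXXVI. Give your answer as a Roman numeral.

XXII = 22
CXXXVI = 136
22 × 136 = 2992

MMCMXCII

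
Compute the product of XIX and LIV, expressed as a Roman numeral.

XIX = 19
LIV = 54
19 × 54 = 1026

MXXVI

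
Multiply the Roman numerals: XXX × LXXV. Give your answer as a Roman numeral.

XXX = 30
LXXV = 75
30 × 75 = 2250

MMCCL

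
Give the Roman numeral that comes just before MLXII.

MLXII = 1062, so the previous integer is 1062 - 1 = 1061

MLXI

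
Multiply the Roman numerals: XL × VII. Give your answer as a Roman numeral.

XL = 40
VII = 7
40 × 7 = 280

CCLXXX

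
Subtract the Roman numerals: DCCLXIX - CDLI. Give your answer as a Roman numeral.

DCCLXIX = 769
CDLI = 451
769 - 451 = 318

CCCXVIII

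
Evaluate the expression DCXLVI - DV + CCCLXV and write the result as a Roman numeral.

DCXLVI = 646, DV = 505, CCCLXV = 365
646 - 505 = 141
141 + 365 = 506

DVI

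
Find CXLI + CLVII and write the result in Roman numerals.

CXLI = 141
CLVII = 157
141 + 157 = 298

CCXCVIII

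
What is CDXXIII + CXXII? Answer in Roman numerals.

CDXXIII = 423
CXXII = 122
423 + 122 = 545

DXLV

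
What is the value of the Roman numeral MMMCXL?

MMMCXL: M=1000, M=1000, M=1000, C=100, XL=40
1000 + 1000 + 1000 + 100 + 40 = 3140

3140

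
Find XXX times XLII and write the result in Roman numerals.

XXX = 30
XLII = 42
30 × 42 = 1260

MCCLX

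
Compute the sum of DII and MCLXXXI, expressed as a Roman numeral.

DII = 502
MCLXXXI = 1181
502 + 1181 = 1683

MDCLXXXIII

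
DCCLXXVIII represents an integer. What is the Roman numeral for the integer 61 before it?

DCCLXXVIII = 778
778 - 61 = 717

DCCXVII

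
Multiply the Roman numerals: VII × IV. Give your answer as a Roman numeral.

VII = 7
IV = 4
7 × 4 = 28

XXVIII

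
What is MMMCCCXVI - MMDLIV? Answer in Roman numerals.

MMMCCCXVI = 3316
MMDLIV = 2554
3316 - 2554 = 762

DCCLXII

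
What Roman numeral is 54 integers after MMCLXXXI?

MMCLXXXI = 2181
2181 + 54 = 2235

MMCCXXXV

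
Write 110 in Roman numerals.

Convert 110 to Roman numerals:
  110 contains 1×100 (C)
  10 contains 1×10 (X)

CX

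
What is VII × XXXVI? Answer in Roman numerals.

VII = 7
XXXVI = 36
7 × 36 = 252

CCLII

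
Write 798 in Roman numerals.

Convert 798 to Roman numerals:
  798 contains 1×500 (D)
  298 contains 2×100 (CC)
  98 contains 1×90 (XC)
  8 contains 1×5 (V)
  3 contains 3×1 (III)

DCCXCVIII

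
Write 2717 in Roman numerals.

Convert 2717 to Roman numerals:
  2717 contains 2×1000 (MM)
  717 contains 1×500 (D)
  217 contains 2×100 (CC)
  17 contains 1×10 (X)
  7 contains 1×5 (V)
  2 contains 2×1 (II)

MMDCCXVII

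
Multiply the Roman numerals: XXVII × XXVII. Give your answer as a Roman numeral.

XXVII = 27
XXVII = 27
27 × 27 = 729

DCCXXIX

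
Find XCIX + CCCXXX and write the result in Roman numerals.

XCIX = 99
CCCXXX = 330
99 + 330 = 429

CDXXIX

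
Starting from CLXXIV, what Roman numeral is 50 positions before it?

CLXXIV = 174
174 - 50 = 124

CXXIV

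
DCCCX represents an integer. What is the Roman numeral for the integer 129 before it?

DCCCX = 810
810 - 129 = 681

DCLXXXI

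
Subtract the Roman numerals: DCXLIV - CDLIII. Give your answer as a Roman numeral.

DCXLIV = 644
CDLIII = 453
644 - 453 = 191

CXCI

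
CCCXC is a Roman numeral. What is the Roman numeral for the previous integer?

CCCXC = 390, so the previous integer is 390 - 1 = 389

CCCLXXXIX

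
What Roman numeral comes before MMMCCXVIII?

MMMCCXVIII = 3218; previous is 3217

MMMCCXVII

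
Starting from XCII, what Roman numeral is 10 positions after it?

XCII = 92
92 + 10 = 102

CII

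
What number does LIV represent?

LIV: L=50, IV=4
50 + 4 = 54

54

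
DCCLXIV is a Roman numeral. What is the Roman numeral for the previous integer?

DCCLXIV = 764; previous is 763

DCCLXIII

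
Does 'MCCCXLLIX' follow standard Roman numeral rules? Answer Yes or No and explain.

'MCCCXLLIX': L should not appear more than once

No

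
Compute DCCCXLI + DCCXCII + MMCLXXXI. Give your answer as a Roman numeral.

DCCCXLI = 841, DCCXCII = 792, MMCLXXXI = 2181
841 + 792 = 1633
1633 + 2181 = 3814

MMMDCCCXIV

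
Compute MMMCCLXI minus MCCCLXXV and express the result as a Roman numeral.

MMMCCLXI = 3261
MCCCLXXV = 1375
3261 - 1375 = 1886

MDCCCLXXXVI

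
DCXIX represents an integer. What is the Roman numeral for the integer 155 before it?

DCXIX = 619
619 - 155 = 464

CDLXIV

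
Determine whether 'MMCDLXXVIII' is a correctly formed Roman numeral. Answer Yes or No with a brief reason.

'MMCDLXXVIII': Check the rules: uses only the symbols I, V, X, L, C, D, M; no symbol is repeated more than three times in a row; V, L and D each appear at most once; the only place a smaller symbol precedes a larger one is the allowed subtractive pair CD, the symbol right after such a pair (if any) is smaller than the pair's first symbol, and otherwise the values never increase from left to right. Value: M (1000) + M (1000) + CD (400) + L (50) + X (10) + X (10) + V (5) + I (1) + I (1) + I (1) = 2478. So it is a valid standard Roman numeral.

Yes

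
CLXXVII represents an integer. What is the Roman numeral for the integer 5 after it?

CLXXVII = 177
177 + 5 = 182

CLXXXII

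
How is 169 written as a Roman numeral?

Convert 169 to Roman numerals:
  169 contains 1×100 (C)
  69 contains 1×50 (L)
  19 contains 1×10 (X)
  9 contains 1×9 (IX)

CLXIX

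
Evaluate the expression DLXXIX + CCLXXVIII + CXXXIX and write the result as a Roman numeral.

DLXXIX = 579, CCLXXVIII = 278, CXXXIX = 139
579 + 278 = 857
857 + 139 = 996

CMXCVI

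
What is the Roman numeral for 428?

Convert 428 to Roman numerals:
  428 contains 1×400 (CD)
  28 contains 2×10 (XX)
  8 contains 1×5 (V)
  3 contains 3×1 (III)

CDXXVIII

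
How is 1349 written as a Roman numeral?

Convert 1349 to Roman numerals:
  1349 contains 1×1000 (M)
  349 contains 3×100 (CCC)
  49 contains 1×40 (XL)
  9 contains 1×9 (IX)

MCCCXLIX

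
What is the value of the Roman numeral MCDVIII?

MCDVIII: M=1000, CD=400, V=5, I=1, I=1, I=1
1000 + 400 + 5 + 1 + 1 + 1 = 1408

1408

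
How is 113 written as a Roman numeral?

Convert 113 to Roman numerals:
  113 contains 1×100 (C)
  13 contains 1×10 (X)
  3 contains 3×1 (III)

CXIII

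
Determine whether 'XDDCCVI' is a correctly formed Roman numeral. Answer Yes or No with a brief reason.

'XDDCCVI': D should not appear more than once

No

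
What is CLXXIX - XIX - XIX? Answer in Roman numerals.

CLXXIX = 179, XIX = 19, XIX = 19
179 - 19 = 160
160 - 19 = 141

CXLI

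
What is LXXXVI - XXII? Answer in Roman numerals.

LXXXVI = 86
XXII = 22
86 - 22 = 64

LXIV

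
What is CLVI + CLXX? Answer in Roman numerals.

CLVI = 156
CLXX = 170
156 + 170 = 326

CCCXXVI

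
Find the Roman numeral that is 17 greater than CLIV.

CLIV = 154
154 + 17 = 171

CLXXI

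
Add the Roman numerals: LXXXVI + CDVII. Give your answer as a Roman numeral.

LXXXVI = 86
CDVII = 407
86 + 407 = 493

CDXCIII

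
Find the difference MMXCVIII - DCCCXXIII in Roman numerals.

MMXCVIII = 2098
DCCCXXIII = 823
2098 - 823 = 1275

MCCLXXV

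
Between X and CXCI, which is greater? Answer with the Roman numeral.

X = 10
CXCI = 191
191 is larger

CXCI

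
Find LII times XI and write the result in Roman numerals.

LII = 52
XI = 11
52 × 11 = 572

DLXXII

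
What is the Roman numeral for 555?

Convert 555 to Roman numerals:
  555 contains 1×500 (D)
  55 contains 1×50 (L)
  5 contains 1×5 (V)

DLV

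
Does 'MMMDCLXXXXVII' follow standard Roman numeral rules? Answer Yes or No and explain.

'MMMDCLXXXXVII': More than 3 consecutive X's

No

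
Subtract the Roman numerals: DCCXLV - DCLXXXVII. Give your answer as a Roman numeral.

DCCXLV = 745
DCLXXXVII = 687
745 - 687 = 58

LVIII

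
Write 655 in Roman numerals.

Convert 655 to Roman numerals:
  655 contains 1×500 (D)
  155 contains 1×100 (C)
  55 contains 1×50 (L)
  5 contains 1×5 (V)

DCLV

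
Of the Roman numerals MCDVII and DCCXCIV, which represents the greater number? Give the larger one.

MCDVII = 1407
DCCXCIV = 794
1407 is larger

MCDVII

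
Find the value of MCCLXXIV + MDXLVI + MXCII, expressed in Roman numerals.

MCCLXXIV = 1274, MDXLVI = 1546, MXCII = 1092
1274 + 1546 = 2820
2820 + 1092 = 3912

MMMCMXII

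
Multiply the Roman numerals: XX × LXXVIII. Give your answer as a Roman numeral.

XX = 20
LXXVIII = 78
20 × 78 = 1560

MDLX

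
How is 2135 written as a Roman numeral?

Convert 2135 to Roman numerals:
  2135 contains 2×1000 (MM)
  135 contains 1×100 (C)
  35 contains 3×10 (XXX)
  5 contains 1×5 (V)

MMCXXXV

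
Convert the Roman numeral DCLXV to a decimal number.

DCLXV: D=500, C=100, L=50, X=10, V=5
500 + 100 + 50 + 10 + 5 = 665

665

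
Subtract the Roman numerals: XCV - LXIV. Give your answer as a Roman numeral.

XCV = 95
LXIV = 64
95 - 64 = 31

XXXI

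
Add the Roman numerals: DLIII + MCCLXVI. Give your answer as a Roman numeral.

DLIII = 553
MCCLXVI = 1266
553 + 1266 = 1819

MDCCCXIX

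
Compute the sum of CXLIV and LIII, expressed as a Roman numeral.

CXLIV = 144
LIII = 53
144 + 53 = 197

CXCVII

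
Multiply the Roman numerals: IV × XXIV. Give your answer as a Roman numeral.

IV = 4
XXIV = 24
4 × 24 = 96

XCVI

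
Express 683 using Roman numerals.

Convert 683 to Roman numerals:
  683 contains 1×500 (D)
  183 contains 1×100 (C)
  83 contains 1×50 (L)
  33 contains 3×10 (XXX)
  3 contains 3×1 (III)

DCLXXXIII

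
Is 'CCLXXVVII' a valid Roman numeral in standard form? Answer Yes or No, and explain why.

'CCLXXVVII': V should not appear more than once

No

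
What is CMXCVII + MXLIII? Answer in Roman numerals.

CMXCVII = 997
MXLIII = 1043
997 + 1043 = 2040

MMXL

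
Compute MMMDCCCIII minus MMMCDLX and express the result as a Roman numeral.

MMMDCCCIII = 3803
MMMCDLX = 3460
3803 - 3460 = 343

CCCXLIII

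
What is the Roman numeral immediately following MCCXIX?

MCCXIX = 1219, so the next integer is 1219 + 1 = 1220

MCCXX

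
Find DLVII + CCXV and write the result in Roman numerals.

DLVII = 557
CCXV = 215
557 + 215 = 772

DCCLXXII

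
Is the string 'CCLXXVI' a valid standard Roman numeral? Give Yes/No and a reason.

'CCLXXVI': Check the rules: uses only the symbols I, V, X, L, C, D, M; no symbol is repeated more than three times in a row; V, L and D each appear at most once; no smaller symbol precedes a larger one (values never increase from left to right). Value: C (100) + C (100) + L (50) + X (10) + X (10) + V (5) + I (1) = 276. So it is a valid standard Roman numeral.

Yes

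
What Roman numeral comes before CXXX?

CXXX = 130; previous is 129

CXXIX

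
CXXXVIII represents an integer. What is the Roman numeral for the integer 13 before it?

CXXXVIII = 138
138 - 13 = 125

CXXV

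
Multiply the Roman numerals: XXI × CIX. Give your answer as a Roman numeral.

XXI = 21
CIX = 109
21 × 109 = 2289

MMCCLXXXIX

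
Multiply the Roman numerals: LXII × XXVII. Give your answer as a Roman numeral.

LXII = 62
XXVII = 27
62 × 27 = 1674

MDCLXXIV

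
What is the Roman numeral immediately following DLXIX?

DLXIX = 569, so the next integer is 569 + 1 = 570

DLXX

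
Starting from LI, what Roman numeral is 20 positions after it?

LI = 51
51 + 20 = 71

LXXI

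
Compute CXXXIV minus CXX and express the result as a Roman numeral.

CXXXIV = 134
CXX = 120
134 - 120 = 14

XIV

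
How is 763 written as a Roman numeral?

Convert 763 to Roman numerals:
  763 contains 1×500 (D)
  263 contains 2×100 (CC)
  63 contains 1×50 (L)
  13 contains 1×10 (X)
  3 contains 3×1 (III)

DCCLXIII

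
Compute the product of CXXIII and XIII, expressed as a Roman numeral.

CXXIII = 123
XIII = 13
123 × 13 = 1599

MDXCIX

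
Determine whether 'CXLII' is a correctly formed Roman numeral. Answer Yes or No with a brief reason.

'CXLII': Check the rules: uses only the symbols I, V, X, L, C, D, M; no symbol is repeated more than three times in a row; V, L and D each appear at most once; the only place a smaller symbol precedes a larger one is the allowed subtractive pair XL, the symbol right after such a pair (if any) is smaller than the pair's first symbol, and otherwise the values never increase from left to right. Value: C (100) + XL (40) + I (1) + I (1) = 142. So it is a valid standard Roman numeral.

Yes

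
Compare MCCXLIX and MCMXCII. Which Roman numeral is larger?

MCCXLIX = 1249
MCMXCII = 1992
1992 is larger

MCMXCII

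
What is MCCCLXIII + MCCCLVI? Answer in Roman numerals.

MCCCLXIII = 1363
MCCCLVI = 1356
1363 + 1356 = 2719

MMDCCXIX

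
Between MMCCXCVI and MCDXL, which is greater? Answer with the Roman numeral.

MMCCXCVI = 2296
MCDXL = 1440
2296 is larger

MMCCXCVI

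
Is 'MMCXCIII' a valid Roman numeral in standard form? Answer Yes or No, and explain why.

'MMCXCIII': Check the rules: uses only the symbols I, V, X, L, C, D, M; no symbol is repeated more than three times in a row; V, L and D each appear at most once; the only place a smaller symbol precedes a larger one is the allowed subtractive pair XC, the symbol right after such a pair (if any) is smaller than the pair's first symbol, and otherwise the values never increase from left to right. Value: M (1000) + M (1000) + C (100) + XC (90) + I (1) + I (1) + I (1) = 2193. So it is a valid standard Roman numeral.

Yes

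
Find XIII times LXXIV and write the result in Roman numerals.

XIII = 13
LXXIV = 74
13 × 74 = 962

CMLXII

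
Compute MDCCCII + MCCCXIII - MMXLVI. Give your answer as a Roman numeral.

MDCCCII = 1802, MCCCXIII = 1313, MMXLVI = 2046
1802 + 1313 = 3115
3115 - 2046 = 1069

MLXIX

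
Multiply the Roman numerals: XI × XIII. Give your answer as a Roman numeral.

XI = 11
XIII = 13
11 × 13 = 143

CXLIII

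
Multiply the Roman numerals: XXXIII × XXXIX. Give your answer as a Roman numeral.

XXXIII = 33
XXXIX = 39
33 × 39 = 1287

MCCLXXXVII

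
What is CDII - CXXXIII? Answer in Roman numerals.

CDII = 402
CXXXIII = 133
402 - 133 = 269

CCLXIX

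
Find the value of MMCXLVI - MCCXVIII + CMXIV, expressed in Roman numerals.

MMCXLVI = 2146, MCCXVIII = 1218, CMXIV = 914
2146 - 1218 = 928
928 + 914 = 1842

MDCCCXLII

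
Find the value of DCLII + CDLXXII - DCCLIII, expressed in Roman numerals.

DCLII = 652, CDLXXII = 472, DCCLIII = 753
652 + 472 = 1124
1124 - 753 = 371

CCCLXXI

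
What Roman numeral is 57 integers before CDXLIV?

CDXLIV = 444
444 - 57 = 387

CCCLXXXVII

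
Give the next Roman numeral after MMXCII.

MMXCII = 2092, so the next integer is 2092 + 1 = 2093

MMXCIII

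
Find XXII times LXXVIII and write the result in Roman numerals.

XXII = 22
LXXVIII = 78
22 × 78 = 1716

MDCCXVI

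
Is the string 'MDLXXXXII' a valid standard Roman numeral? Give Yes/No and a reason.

'MDLXXXXII': More than 3 consecutive X's

No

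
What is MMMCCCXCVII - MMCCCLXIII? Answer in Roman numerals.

MMMCCCXCVII = 3397
MMCCCLXIII = 2363
3397 - 2363 = 1034

MXXXIV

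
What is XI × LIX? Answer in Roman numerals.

XI = 11
LIX = 59
11 × 59 = 649

DCXLIX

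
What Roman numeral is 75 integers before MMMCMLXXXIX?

MMMCMLXXXIX = 3989
3989 - 75 = 3914

MMMCMXIV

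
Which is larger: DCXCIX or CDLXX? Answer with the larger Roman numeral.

DCXCIX = 699
CDLXX = 470
699 is larger

DCXCIX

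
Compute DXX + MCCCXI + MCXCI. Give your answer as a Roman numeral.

DXX = 520, MCCCXI = 1311, MCXCI = 1191
520 + 1311 = 1831
1831 + 1191 = 3022

MMMXXII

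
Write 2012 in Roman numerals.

Convert 2012 to Roman numerals:
  2012 contains 2×1000 (MM)
  12 contains 1×10 (X)
  2 contains 2×1 (II)

MMXII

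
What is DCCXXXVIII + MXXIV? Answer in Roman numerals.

DCCXXXVIII = 738
MXXIV = 1024
738 + 1024 = 1762

MDCCLXII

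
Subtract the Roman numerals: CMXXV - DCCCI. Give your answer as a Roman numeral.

CMXXV = 925
DCCCI = 801
925 - 801 = 124

CXXIV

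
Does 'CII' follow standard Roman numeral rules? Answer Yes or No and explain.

'CII': Check the rules: uses only the symbols I, V, X, L, C, D, M; no symbol is repeated more than three times in a row; V, L and D each appear at most once; no smaller symbol precedes a larger one (values never increase from left to right). Value: C (100) + I (1) + I (1) = 102. So it is a valid standard Roman numeral.

Yes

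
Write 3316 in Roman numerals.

Convert 3316 to Roman numerals:
  3316 contains 3×1000 (MMM)
  316 contains 3×100 (CCC)
  16 contains 1×10 (X)
  6 contains 1×5 (V)
  1 contains 1×1 (I)

MMMCCCXVI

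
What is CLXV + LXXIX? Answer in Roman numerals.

CLXV = 165
LXXIX = 79
165 + 79 = 244

CCXLIV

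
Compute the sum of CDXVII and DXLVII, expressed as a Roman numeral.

CDXVII = 417
DXLVII = 547
417 + 547 = 964

CMLXIV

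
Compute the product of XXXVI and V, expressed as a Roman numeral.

XXXVI = 36
V = 5
36 × 5 = 180

CLXXX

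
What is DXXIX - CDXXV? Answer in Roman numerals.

DXXIX = 529
CDXXV = 425
529 - 425 = 104

CIV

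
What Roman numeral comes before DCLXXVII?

DCLXXVII = 677, so the previous integer is 677 - 1 = 676

DCLXXVI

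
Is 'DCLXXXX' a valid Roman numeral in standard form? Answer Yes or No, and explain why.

'DCLXXXX': More than 3 consecutive X's

No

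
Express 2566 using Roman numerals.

Convert 2566 to Roman numerals:
  2566 contains 2×1000 (MM)
  566 contains 1×500 (D)
  66 contains 1×50 (L)
  16 contains 1×10 (X)
  6 contains 1×5 (V)
  1 contains 1×1 (I)

MMDLXVI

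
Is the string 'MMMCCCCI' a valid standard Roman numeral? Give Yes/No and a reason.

'MMMCCCCI': More than 3 consecutive C's

No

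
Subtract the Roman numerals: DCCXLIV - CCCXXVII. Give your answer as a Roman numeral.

DCCXLIV = 744
CCCXXVII = 327
744 - 327 = 417

CDXVII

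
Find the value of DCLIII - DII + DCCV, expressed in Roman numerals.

DCLIII = 653, DII = 502, DCCV = 705
653 - 502 = 151
151 + 705 = 856

DCCCLVI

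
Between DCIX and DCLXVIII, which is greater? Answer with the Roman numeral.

DCIX = 609
DCLXVIII = 668
668 is larger

DCLXVIII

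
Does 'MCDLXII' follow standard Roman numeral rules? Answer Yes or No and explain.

'MCDLXII': Check the rules: uses only the symbols I, V, X, L, C, D, M; no symbol is repeated more than three times in a row; V, L and D each appear at most once; the only place a smaller symbol precedes a larger one is the allowed subtractive pair CD, the symbol right after such a pair (if any) is smaller than the pair's first symbol, and otherwise the values never increase from left to right. Value: M (1000) + CD (400) + L (50) + X (10) + I (1) + I (1) = 1462. So it is a valid standard Roman numeral.

Yes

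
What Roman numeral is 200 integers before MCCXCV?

MCCXCV = 1295
1295 - 200 = 1095

MXCV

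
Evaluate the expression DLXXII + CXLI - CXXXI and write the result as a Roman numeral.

DLXXII = 572, CXLI = 141, CXXXI = 131
572 + 141 = 713
713 - 131 = 582

DLXXXII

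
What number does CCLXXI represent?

CCLXXI: C=100, C=100, L=50, X=10, X=10, I=1
100 + 100 + 50 + 10 + 10 + 1 = 271

271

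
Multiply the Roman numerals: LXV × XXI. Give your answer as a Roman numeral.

LXV = 65
XXI = 21
65 × 21 = 1365

MCCCLXV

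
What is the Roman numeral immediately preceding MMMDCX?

MMMDCX = 3610, so the previous integer is 3610 - 1 = 3609

MMMDCIX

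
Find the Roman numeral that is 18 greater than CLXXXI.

CLXXXI = 181
181 + 18 = 199

CXCIX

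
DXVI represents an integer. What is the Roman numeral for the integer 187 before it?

DXVI = 516
516 - 187 = 329

CCCXXIX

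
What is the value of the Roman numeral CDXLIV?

CDXLIV: CD=400, XL=40, IV=4
400 + 40 + 4 = 444

444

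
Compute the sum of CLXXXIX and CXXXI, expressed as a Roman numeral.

CLXXXIX = 189
CXXXI = 131
189 + 131 = 320

CCCXX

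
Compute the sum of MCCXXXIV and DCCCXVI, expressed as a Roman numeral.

MCCXXXIV = 1234
DCCCXVI = 816
1234 + 816 = 2050

MML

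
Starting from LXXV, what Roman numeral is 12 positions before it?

LXXV = 75
75 - 12 = 63

LXIII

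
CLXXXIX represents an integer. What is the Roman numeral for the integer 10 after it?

CLXXXIX = 189
189 + 10 = 199

CXCIX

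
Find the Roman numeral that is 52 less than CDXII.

CDXII = 412
412 - 52 = 360

CCCLX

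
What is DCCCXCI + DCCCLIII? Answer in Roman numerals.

DCCCXCI = 891
DCCCLIII = 853
891 + 853 = 1744

MDCCXLIV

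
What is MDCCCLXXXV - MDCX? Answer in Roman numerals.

MDCCCLXXXV = 1885
MDCX = 1610
1885 - 1610 = 275

CCLXXV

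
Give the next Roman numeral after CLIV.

CLIV = 154, so the next integer is 154 + 1 = 155

CLV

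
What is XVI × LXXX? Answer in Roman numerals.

XVI = 16
LXXX = 80
16 × 80 = 1280

MCCLXXX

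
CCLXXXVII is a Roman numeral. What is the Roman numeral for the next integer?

CCLXXXVII = 287; next is 288

CCLXXXVIII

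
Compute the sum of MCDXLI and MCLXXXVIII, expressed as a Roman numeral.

MCDXLI = 1441
MCLXXXVIII = 1188
1441 + 1188 = 2629

MMDCXXIX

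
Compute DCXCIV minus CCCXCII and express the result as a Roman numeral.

DCXCIV = 694
CCCXCII = 392
694 - 392 = 302

CCCII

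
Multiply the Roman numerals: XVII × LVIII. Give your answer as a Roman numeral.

XVII = 17
LVIII = 58
17 × 58 = 986

CMLXXXVI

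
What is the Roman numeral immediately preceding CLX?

CLX = 160; previous is 159

CLIX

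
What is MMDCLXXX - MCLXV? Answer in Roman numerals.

MMDCLXXX = 2680
MCLXV = 1165
2680 - 1165 = 1515

MDXV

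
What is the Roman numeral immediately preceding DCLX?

DCLX = 660, so the previous integer is 660 - 1 = 659

DCLIX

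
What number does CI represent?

CI: C=100, I=1
100 + 1 = 101

101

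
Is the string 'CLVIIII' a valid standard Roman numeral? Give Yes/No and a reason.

'CLVIIII': More than 3 consecutive I's

No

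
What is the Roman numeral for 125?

Convert 125 to Roman numerals:
  125 contains 1×100 (C)
  25 contains 2×10 (XX)
  5 contains 1×5 (V)

CXXV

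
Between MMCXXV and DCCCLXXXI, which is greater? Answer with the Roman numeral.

MMCXXV = 2125
DCCCLXXXI = 881
2125 is larger

MMCXXV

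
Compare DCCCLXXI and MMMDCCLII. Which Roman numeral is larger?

DCCCLXXI = 871
MMMDCCLII = 3752
3752 is larger

MMMDCCLII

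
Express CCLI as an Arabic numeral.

CCLI: C=100, C=100, L=50, I=1
100 + 100 + 50 + 1 = 251

251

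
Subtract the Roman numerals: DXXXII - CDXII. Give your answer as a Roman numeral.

DXXXII = 532
CDXII = 412
532 - 412 = 120

CXX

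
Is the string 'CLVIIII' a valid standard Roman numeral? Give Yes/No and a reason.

'CLVIIII': More than 3 consecutive I's

No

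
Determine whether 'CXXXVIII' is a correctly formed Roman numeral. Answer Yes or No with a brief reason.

'CXXXVIII': Check the rules: uses only the symbols I, V, X, L, C, D, M; no symbol is repeated more than three times in a row; V, L and D each appear at most once; no smaller symbol precedes a larger one (values never increase from left to right). Value: C (100) + X (10) + X (10) + X (10) + V (5) + I (1) + I (1) + I (1) = 138. So it is a valid standard Roman numeral.

Yes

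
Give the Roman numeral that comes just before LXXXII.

LXXXII = 82; previous is 81

LXXXI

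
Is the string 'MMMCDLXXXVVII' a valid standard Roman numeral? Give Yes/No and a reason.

'MMMCDLXXXVVII': V should not appear more than once

No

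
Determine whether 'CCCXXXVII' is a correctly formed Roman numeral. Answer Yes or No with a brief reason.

'CCCXXXVII': Check the rules: uses only the symbols I, V, X, L, C, D, M; no symbol is repeated more than three times in a row; V, L and D each appear at most once; no smaller symbol precedes a larger one (values never increase from left to right). Value: C (100) + C (100) + C (100) + X (10) + X (10) + X (10) + V (5) + I (1) + I (1) = 337. So it is a valid standard Roman numeral.

Yes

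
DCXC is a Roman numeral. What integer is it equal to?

DCXC: D=500, C=100, XC=90
500 + 100 + 90 = 690

690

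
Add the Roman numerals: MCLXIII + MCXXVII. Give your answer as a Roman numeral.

MCLXIII = 1163
MCXXVII = 1127
1163 + 1127 = 2290

MMCCXC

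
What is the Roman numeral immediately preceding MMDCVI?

MMDCVI = 2606, so the previous integer is 2606 - 1 = 2605

MMDCV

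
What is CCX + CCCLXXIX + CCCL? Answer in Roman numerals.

CCX = 210, CCCLXXIX = 379, CCCL = 350
210 + 379 = 589
589 + 350 = 939

CMXXXIX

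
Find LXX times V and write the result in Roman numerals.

LXX = 70
V = 5
70 × 5 = 350

CCCL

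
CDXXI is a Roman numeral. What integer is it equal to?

CDXXI: CD=400, X=10, X=10, I=1
400 + 10 + 10 + 1 = 421

421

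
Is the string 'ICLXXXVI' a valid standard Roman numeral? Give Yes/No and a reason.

'ICLXXXVI': Invalid subtractive combination: IC

No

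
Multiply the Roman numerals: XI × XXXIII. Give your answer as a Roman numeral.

XI = 11
XXXIII = 33
11 × 33 = 363

CCCLXIII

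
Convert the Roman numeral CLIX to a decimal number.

CLIX: C=100, L=50, IX=9
100 + 50 + 9 = 159

159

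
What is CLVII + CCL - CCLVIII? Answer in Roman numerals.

CLVII = 157, CCL = 250, CCLVIII = 258
157 + 250 = 407
407 - 258 = 149

CXLIX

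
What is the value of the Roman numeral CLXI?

CLXI: C=100, L=50, X=10, I=1
100 + 50 + 10 + 1 = 161

161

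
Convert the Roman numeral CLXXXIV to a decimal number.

CLXXXIV: C=100, L=50, X=10, X=10, X=10, IV=4
100 + 50 + 10 + 10 + 10 + 4 = 184

184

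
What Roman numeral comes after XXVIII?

XXVIII = 28; next is 29

XXIX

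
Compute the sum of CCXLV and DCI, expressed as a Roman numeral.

CCXLV = 245
DCI = 601
245 + 601 = 846

DCCCXLVI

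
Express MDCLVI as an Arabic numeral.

MDCLVI: M=1000, D=500, C=100, L=50, V=5, I=1
1000 + 500 + 100 + 50 + 5 + 1 = 1656

1656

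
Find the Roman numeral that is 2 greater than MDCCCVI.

MDCCCVI = 1806
1806 + 2 = 1808

MDCCCVIII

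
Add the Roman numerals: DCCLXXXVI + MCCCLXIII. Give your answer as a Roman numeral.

DCCLXXXVI = 786
MCCCLXIII = 1363
786 + 1363 = 2149

MMCXLIX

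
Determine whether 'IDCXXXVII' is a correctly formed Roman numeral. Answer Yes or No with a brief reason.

'IDCXXXVII': Invalid subtractive combination: ID

No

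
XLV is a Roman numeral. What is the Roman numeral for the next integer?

XLV = 45, so the next integer is 45 + 1 = 46

XLVI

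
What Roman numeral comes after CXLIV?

CXLIV = 144, so the next integer is 144 + 1 = 145

CXLV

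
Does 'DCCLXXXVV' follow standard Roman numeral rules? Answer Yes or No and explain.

'DCCLXXXVV': V should not appear more than once

No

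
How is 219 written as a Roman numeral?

Convert 219 to Roman numerals:
  219 contains 2×100 (CC)
  19 contains 1×10 (X)
  9 contains 1×9 (IX)

CCXIX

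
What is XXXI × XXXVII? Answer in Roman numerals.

XXXI = 31
XXXVII = 37
31 × 37 = 1147

MCXLVII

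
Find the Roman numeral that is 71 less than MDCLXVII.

MDCLXVII = 1667
1667 - 71 = 1596

MDXCVI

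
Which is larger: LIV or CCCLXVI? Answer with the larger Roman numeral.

LIV = 54
CCCLXVI = 366
366 is larger

CCCLXVI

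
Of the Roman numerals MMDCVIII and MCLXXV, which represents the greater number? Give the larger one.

MMDCVIII = 2608
MCLXXV = 1175
2608 is larger

MMDCVIII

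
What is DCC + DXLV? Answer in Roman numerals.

DCC = 700
DXLV = 545
700 + 545 = 1245

MCCXLV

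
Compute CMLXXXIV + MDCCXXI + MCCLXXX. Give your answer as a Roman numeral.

CMLXXXIV = 984, MDCCXXI = 1721, MCCLXXX = 1280
984 + 1721 = 2705
2705 + 1280 = 3985

MMMCMLXXXV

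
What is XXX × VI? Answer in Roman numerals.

XXX = 30
VI = 6
30 × 6 = 180

CLXXX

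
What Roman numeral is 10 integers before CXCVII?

CXCVII = 197
197 - 10 = 187

CLXXXVII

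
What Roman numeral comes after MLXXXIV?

MLXXXIV = 1084, so the next integer is 1084 + 1 = 1085

MLXXXV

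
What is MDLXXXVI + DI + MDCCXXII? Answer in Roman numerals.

MDLXXXVI = 1586, DI = 501, MDCCXXII = 1722
1586 + 501 = 2087
2087 + 1722 = 3809

MMMDCCCIX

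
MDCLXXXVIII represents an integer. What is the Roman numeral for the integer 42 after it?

MDCLXXXVIII = 1688
1688 + 42 = 1730

MDCCXXX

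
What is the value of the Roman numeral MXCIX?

MXCIX: M=1000, XC=90, IX=9
1000 + 90 + 9 = 1099

1099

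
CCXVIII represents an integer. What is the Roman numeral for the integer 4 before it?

CCXVIII = 218
218 - 4 = 214

CCXIV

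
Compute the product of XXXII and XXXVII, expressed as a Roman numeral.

XXXII = 32
XXXVII = 37
32 × 37 = 1184

MCLXXXIV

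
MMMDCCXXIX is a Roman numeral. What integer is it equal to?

MMMDCCXXIX: M=1000, M=1000, M=1000, D=500, C=100, C=100, X=10, X=10, IX=9
1000 + 1000 + 1000 + 500 + 100 + 100 + 10 + 10 + 9 = 3729

3729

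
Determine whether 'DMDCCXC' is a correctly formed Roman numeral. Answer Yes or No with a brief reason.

'DMDCCXC': D should not appear more than once

No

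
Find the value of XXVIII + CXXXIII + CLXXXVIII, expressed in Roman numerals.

XXVIII = 28, CXXXIII = 133, CLXXXVIII = 188
28 + 133 = 161
161 + 188 = 349

CCCXLIX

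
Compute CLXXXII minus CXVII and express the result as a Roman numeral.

CLXXXII = 182
CXVII = 117
182 - 117 = 65

LXV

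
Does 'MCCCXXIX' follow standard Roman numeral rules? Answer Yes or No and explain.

'MCCCXXIX': Check the rules: uses only the symbols I, V, X, L, C, D, M; no symbol is repeated more than three times in a row; V, L and D each appear at most once; the only place a smaller symbol precedes a larger one is the allowed subtractive pair IX, the symbol right after such a pair (if any) is smaller than the pair's first symbol, and otherwise the values never increase from left to right. Value: M (1000) + C (100) + C (100) + C (100) + X (10) + X (10) + IX (9) = 1329. So it is a valid standard Roman numeral.

Yes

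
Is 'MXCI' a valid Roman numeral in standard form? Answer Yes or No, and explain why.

'MXCI': Check the rules: uses only the symbols I, V, X, L, C, D, M; no symbol is repeated more than three times in a row; V, L and D each appear at most once; the only place a smaller symbol precedes a larger one is the allowed subtractive pair XC, the symbol right after such a pair (if any) is smaller than the pair's first symbol, and otherwise the values never increase from left to right. Value: M (1000) + XC (90) + I (1) = 1091. So it is a valid standard Roman numeral.

Yes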